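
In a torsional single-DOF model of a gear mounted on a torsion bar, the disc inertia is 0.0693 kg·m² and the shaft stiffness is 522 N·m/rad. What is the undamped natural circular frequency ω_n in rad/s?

ω_n = √(k_t/J) = √(522/0.0693) = √7532 = 86.79 rad/s.

86.8 rad/s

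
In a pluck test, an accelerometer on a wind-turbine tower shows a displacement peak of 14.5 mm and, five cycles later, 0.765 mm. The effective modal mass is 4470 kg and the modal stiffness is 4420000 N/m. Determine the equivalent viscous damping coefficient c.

Logarithmic decrement δ = (1/n)·ln(x₀/x_n) = (1/5)·ln(14.5/0.765) = (1/5)·ln(18.95) = 0.5884.
ζ = δ/√(4π² + δ²) = 0.5884/√(39.48 + 0.346) = 0.5884/6.311 = 0.09324.
c = ζ · 2√(km) = 0.09324 × 2√(4420000 × 4470) = 0.09324 × 281100 = 26210 N·s/m.

26200 N·s/m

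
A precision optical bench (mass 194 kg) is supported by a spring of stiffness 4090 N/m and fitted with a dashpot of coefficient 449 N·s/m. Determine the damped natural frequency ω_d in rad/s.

4.44 rad/s

ω_n = √(k/m) = √(4090/194) = 4.592 rad/s.
Critical damping c_c = 2√(k·m) = 2√(4090 × 194) = 1782 N·s/m, so ζ = c/c_c = 449/1782 = 0.2520.
ω_d = ω_n√(1 − ζ²) = 4.592 × √(1 − 0.0635) = 4.443 rad/s.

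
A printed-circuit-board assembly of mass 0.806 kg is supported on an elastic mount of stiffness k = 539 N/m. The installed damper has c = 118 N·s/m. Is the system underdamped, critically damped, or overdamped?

overdamped

c_c = 2√(k·m) = 41.69 N·s/m; ζ = c/c_c = 118/41.69 = 2.83.
Since ζ > 1 the system is overdamped.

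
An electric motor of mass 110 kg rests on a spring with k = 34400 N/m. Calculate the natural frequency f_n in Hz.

2.81 Hz

ω_n = √(k/m) = √(34400/110) = √312.7 = 17.68 rad/s.
f_n = ω_n/(2π) = 17.68/6.283 = 2.815 Hz.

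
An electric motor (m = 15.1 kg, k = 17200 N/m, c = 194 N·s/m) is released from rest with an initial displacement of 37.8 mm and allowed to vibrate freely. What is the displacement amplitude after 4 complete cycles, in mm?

ζ = c/(2√(km)) = 194/(2√(17200 × 15.1)) = 194/1019 = 0.1903.
Logarithmic decrement δ = 2πζ/√(1 − ζ²) = 2π × 0.1903/√(1 − 0.0362) = 1.218.
After n cycles, x_n/x₀ = e^(−nδ), so x_4 = 37.8 × e^(−4 × 1.218) = 37.8 × 0.007653 = 0.2893 mm.

0.289 mm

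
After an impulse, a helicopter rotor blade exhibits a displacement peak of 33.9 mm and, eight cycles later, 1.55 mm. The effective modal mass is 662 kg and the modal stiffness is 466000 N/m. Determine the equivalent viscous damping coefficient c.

Logarithmic decrement δ = (1/n)·ln(x₀/x_n) = (1/8)·ln(33.9/1.55) = (1/8)·ln(21.87) = 0.3856.
ζ = δ/√(4π² + δ²) = 0.3856/√(39.48 + 0.149) = 0.3856/6.295 = 0.06126.
c = ζ · 2√(km) = 0.06126 × 2√(466000 × 662) = 0.06126 × 35130 = 2152 N·s/m.

2150 N·s/m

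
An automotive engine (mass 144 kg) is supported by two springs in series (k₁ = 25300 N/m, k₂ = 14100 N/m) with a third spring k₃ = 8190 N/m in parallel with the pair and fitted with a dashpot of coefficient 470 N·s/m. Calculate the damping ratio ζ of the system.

0.149

Series pair: k_s = k₁k₂/(k₁+k₂) = (25300)(14100)/(25300 + 14100) = 9054 N/m. In parallel with k₃: k_eq = 9054 + 8190 = 17240 N/m.
ω_n = √(k_eq/m) = √(17240/144) = 10.94 rad/s.
Critical damping c_c = 2√(k_eq·m) = 2√(17240 × 144) = 3152 N·s/m, so ζ = c/c_c = 470/3152 = 0.1491.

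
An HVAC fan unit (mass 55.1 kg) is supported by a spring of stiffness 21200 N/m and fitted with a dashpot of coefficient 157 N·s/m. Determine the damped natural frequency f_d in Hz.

3.11 Hz

ω_n = √(k/m) = √(21200/55.1) = 19.62 rad/s.
Critical damping c_c = 2√(k·m) = 2√(21200 × 55.1) = 2162 N·s/m, so ζ = c/c_c = 157/2162 = 0.07263.
ω_d = ω_n√(1 − ζ²) = 19.62 × √(1 − 0.00528) = 19.56 rad/s.
f_d = ω_d/(2π) = 3.114 Hz.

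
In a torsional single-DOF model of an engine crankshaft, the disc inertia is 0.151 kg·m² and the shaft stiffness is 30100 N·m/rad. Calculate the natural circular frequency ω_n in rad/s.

446 rad/s

ω_n = √(k_t/J) = √(30100/0.151) = √199300 = 446.5 rad/s.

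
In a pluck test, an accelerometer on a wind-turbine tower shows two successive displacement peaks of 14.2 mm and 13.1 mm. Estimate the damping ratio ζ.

0.0128

Logarithmic decrement δ = (1/n)·ln(x₀/x_n) = (1/1)·ln(14.2/13.1) = (1/1)·ln(1.084) = 0.08063.
ζ = δ/√(4π² + δ²) = 0.08063/√(39.48 + 0.00650) = 0.08063/6.284 = 0.01283.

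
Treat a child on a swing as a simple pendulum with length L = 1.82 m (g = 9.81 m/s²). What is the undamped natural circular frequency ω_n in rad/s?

2.32 rad/s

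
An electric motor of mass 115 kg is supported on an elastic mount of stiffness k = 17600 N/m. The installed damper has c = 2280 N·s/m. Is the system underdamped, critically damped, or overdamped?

underdamped

c_c = 2√(k·m) = 2845 N·s/m; ζ = c/c_c = 2280/2845 = 0.801.
Since ζ < 1 the system is underdamped.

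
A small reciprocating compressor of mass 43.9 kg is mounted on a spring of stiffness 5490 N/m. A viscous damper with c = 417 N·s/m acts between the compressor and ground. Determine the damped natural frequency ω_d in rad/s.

ω_n = √(k/m) = √(5490/43.9) = 11.18 rad/s.
Critical damping c_c = 2√(k·m) = 2√(5490 × 43.9) = 981.9 N·s/m, so ζ = c/c_c = 417/981.9 = 0.4247.
ω_d = ω_n√(1 − ζ²) = 11.18 × √(1 − 0.180) = 10.12 rad/s.

10.1 rad/s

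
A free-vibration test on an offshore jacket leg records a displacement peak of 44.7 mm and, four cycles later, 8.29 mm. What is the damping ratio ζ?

0.0669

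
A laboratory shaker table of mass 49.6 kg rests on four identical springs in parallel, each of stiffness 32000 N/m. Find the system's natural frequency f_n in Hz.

Parallel springs add: k_eq = 4 × 32000 = 128000 N/m.
ω_n = √(k_eq/m) = √(128000/49.6) = √2581 = 50.80 rad/s.
f_n = ω_n/(2π) = 50.80/6.283 = 8.085 Hz.

8.09 Hz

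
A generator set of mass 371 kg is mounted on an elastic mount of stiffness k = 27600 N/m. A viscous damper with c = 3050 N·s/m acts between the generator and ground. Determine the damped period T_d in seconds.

0.829 s

ω_n = √(k/m) = √(27600/371) = 8.625 rad/s.
Critical damping c_c = 2√(k·m) = 2√(27600 × 371) = 6400 N·s/m, so ζ = c/c_c = 3050/6400 = 0.4766.
ω_d = ω_n√(1 − ζ²) = 8.625 × √(1 − 0.227) = 7.583 rad/s.
T_d = 2π/ω_d = 0.8286 s.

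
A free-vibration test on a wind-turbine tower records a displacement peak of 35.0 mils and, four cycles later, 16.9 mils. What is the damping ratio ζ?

Logarithmic decrement δ = (1/n)·ln(x₀/x_n) = (1/4)·ln(35.0/16.9) = (1/4)·ln(2.071) = 0.1820.
ζ = δ/√(4π² + δ²) = 0.1820/√(39.48 + 0.0331) = 0.1820/6.286 = 0.02896.

0.0290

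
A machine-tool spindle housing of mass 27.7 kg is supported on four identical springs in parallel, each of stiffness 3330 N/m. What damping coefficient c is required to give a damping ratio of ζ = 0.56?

680 N·s/m

Parallel springs add: k_eq = 4 × 3330 = 13320 N/m.
c_c = 2√(k_eq·m) = 2√(13320 × 27.7) = 1215 N·s/m.
c = ζ·c_c = 0.56 × 1215 = 680.3 N·s/m.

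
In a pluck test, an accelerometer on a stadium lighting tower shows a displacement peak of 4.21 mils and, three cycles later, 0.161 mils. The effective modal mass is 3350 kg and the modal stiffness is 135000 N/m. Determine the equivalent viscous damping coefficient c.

Logarithmic decrement δ = (1/n)·ln(x₀/x_n) = (1/3)·ln(4.21/0.161) = (1/3)·ln(26.15) = 1.088.
ζ = δ/√(4π² + δ²) = 1.088/√(39.48 + 1.18) = 1.088/6.377 = 0.1706.
c = ζ · 2√(km) = 0.1706 × 2√(135000 × 3350) = 0.1706 × 42530 = 7257 N·s/m.

7260 N·s/m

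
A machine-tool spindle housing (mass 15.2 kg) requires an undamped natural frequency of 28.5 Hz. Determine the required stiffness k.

487000 N/m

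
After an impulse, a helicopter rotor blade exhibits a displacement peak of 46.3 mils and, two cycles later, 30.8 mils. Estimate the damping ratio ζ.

Logarithmic decrement δ = (1/n)·ln(x₀/x_n) = (1/2)·ln(46.3/30.8) = (1/2)·ln(1.503) = 0.2038.
ζ = δ/√(4π² + δ²) = 0.2038/√(39.48 + 0.0415) = 0.2038/6.286 = 0.03242.

0.0324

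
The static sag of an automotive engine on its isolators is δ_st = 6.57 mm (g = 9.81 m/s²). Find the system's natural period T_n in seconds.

0.163 s

ω_n = √(g/δ_st) = √(9.81/0.00657) = √1493 = 38.64 rad/s.
T_n = 2π/ω_n = 6.283/38.64 = 0.1626 s.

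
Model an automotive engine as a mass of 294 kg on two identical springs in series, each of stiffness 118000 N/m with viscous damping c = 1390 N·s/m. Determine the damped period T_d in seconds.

Series springs: 1/k_eq = 2/118000, so k_eq = 118000/2 = 59000 N/m.
ω_n = √(k_eq/m) = √(59000/294) = 14.17 rad/s.
Critical damping c_c = 2√(k_eq·m) = 2√(59000 × 294) = 8330 N·s/m, so ζ = c/c_c = 1390/8330 = 0.1669.
ω_d = ω_n√(1 − ζ²) = 14.17 × √(1 − 0.0278) = 13.97 rad/s.
T_d = 2π/ω_d = 0.4498 s.

0.450 s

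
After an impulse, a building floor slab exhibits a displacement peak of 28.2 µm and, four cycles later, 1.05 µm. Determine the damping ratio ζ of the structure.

Logarithmic decrement δ = (1/n)·ln(x₀/x_n) = (1/4)·ln(28.2/1.05) = (1/4)·ln(26.86) = 0.8226.
ζ = δ/√(4π² + δ²) = 0.8226/√(39.48 + 0.677) = 0.8226/6.337 = 0.1298.

0.130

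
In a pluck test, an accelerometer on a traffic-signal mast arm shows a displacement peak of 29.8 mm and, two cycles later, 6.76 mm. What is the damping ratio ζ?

Logarithmic decrement δ = (1/n)·ln(x₀/x_n) = (1/2)·ln(29.8/6.76) = (1/2)·ln(4.408) = 0.7417.
ζ = δ/√(4π² + δ²) = 0.7417/√(39.48 + 0.550) = 0.7417/6.327 = 0.1172.

0.117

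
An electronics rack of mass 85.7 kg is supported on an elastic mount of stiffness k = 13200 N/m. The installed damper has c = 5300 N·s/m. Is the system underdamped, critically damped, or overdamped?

overdamped

c_c = 2√(k·m) = 2127 N·s/m; ζ = c/c_c = 5300/2127 = 2.49.
Since ζ > 1 the system is overdamped.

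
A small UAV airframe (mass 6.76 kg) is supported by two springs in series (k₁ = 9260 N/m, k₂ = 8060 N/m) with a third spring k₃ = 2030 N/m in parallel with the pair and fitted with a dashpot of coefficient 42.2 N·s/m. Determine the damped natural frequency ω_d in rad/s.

30.5 rad/s

Series pair: k_s = k₁k₂/(k₁+k₂) = (9260)(8060)/(9260 + 8060) = 4309 N/m. In parallel with k₃: k_eq = 4309 + 2030 = 6339 N/m.
ω_n = √(k_eq/m) = √(6339/6.76) = 30.62 rad/s.
Critical damping c_c = 2√(k_eq·m) = 2√(6339 × 6.76) = 414.0 N·s/m, so ζ = c/c_c = 42.2/414.0 = 0.1019.
ω_d = ω_n√(1 − ζ²) = 30.62 × √(1 − 0.0104) = 30.46 rad/s.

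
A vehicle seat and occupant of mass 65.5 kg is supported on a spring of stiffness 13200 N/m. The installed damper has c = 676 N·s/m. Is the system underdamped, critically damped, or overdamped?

underdamped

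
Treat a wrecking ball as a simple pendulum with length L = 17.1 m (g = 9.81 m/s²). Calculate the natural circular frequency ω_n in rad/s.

For a simple pendulum ω_n = √(g/L) = √(9.81/17.1) = √0.5737 = 0.7574 rad/s.

0.757 rad/s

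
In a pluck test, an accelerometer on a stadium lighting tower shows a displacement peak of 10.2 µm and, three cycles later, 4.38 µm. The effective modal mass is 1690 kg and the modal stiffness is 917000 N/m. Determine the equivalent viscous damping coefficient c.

3530 N·s/m

Logarithmic decrement δ = (1/n)·ln(x₀/x_n) = (1/3)·ln(10.2/4.38) = (1/3)·ln(2.329) = 0.2818.
ζ = δ/√(4π² + δ²) = 0.2818/√(39.48 + 0.0794) = 0.2818/6.290 = 0.04480.
c = ζ · 2√(km) = 0.04480 × 2√(917000 × 1690) = 0.04480 × 78730 = 3527 N·s/m.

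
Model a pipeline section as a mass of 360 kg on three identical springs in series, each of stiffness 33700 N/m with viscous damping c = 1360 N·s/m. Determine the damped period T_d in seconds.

1.20 s

Series springs: 1/k_eq = 3/33700, so k_eq = 33700/3 = 11230 N/m.
ω_n = √(k_eq/m) = √(11230/360) = 5.586 rad/s.
Critical damping c_c = 2√(k_eq·m) = 2√(11230 × 360) = 4022 N·s/m, so ζ = c/c_c = 1360/4022 = 0.3381.
ω_d = ω_n√(1 − ζ²) = 5.586 × √(1 − 0.114) = 5.257 rad/s.
T_d = 2π/ω_d = 1.195 s.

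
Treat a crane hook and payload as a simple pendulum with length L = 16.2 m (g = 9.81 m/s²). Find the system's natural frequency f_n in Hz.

0.124 Hz

For a simple pendulum ω_n = √(g/L) = √(9.81/16.2) = √0.6056 = 0.7782 rad/s.
f_n = ω_n/(2π) = 0.7782/6.283 = 0.1239 Hz.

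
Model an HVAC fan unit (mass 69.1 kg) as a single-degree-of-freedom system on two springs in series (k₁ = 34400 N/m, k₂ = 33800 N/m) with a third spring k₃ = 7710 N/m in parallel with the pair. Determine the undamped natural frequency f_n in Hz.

3.01 Hz

Series pair: k_s = k₁k₂/(k₁+k₂) = (34400)(33800)/(34400 + 33800) = 17050 N/m. In parallel with k₃: k_eq = 17050 + 7710 = 24760 N/m.
ω_n = √(k_eq/m) = √(24760/69.1) = √358.3 = 18.93 rad/s.
f_n = ω_n/(2π) = 18.93/6.283 = 3.013 Hz.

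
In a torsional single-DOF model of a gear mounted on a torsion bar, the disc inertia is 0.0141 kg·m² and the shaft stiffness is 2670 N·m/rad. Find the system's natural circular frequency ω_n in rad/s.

ω_n = √(k_t/J) = √(2670/0.0141) = √189400 = 435.2 rad/s.

435 rad/s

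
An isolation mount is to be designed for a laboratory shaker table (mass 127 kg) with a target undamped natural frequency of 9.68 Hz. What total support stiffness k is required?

ω_n = 2πf_n = 2π × 9.68 = 60.82 rad/s.
k = m·ω_n² = 127 × 60.82² = 127 × 3699 = 469800 N/m.

470000 N/m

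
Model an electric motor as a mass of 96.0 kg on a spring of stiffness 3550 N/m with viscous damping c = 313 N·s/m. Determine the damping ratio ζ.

0.268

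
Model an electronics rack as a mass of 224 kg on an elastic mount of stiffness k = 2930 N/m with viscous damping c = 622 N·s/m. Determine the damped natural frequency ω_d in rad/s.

3.34 rad/s

ω_n = √(k/m) = √(2930/224) = 3.617 rad/s.
Critical damping c_c = 2√(k·m) = 2√(2930 × 224) = 1620 N·s/m, so ζ = c/c_c = 622/1620 = 0.3839.
ω_d = ω_n√(1 − ζ²) = 3.617 × √(1 − 0.147) = 3.340 rad/s.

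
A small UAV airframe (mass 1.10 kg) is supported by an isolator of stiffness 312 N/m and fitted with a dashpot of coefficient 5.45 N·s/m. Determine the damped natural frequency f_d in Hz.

2.65 Hz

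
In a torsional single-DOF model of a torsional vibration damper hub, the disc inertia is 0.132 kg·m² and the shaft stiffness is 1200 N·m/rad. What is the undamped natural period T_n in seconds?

0.0659 s

ω_n = √(k_t/J) = √(1200/0.132) = √9091 = 95.35 rad/s.
T_n = 2π/ω_n = 6.283/95.35 = 0.06590 s.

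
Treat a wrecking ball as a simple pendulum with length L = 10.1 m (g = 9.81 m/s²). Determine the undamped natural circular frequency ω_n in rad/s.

For a simple pendulum ω_n = √(g/L) = √(9.81/10.1) = √0.9713 = 0.9855 rad/s.

0.986 rad/s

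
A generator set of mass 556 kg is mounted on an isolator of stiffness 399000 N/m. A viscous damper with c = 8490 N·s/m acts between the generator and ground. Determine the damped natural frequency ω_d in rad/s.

ω_n = √(k/m) = √(399000/556) = 26.79 rad/s.
Critical damping c_c = 2√(k·m) = 2√(399000 × 556) = 29790 N·s/m, so ζ = c/c_c = 8490/29790 = 0.2850.
ω_d = ω_n√(1 − ζ²) = 26.79 × √(1 − 0.0812) = 25.68 rad/s.

25.7 rad/s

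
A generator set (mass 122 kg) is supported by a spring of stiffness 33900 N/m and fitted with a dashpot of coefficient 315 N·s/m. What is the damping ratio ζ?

0.0774

ω_n = √(k/m) = √(33900/122) = 16.67 rad/s.
Critical damping c_c = 2√(k·m) = 2√(33900 × 122) = 4067 N·s/m, so ζ = c/c_c = 315/4067 = 0.07745.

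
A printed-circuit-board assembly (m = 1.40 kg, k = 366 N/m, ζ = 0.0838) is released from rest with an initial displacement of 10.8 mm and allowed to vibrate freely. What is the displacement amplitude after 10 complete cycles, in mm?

Logarithmic decrement δ = 2πζ/√(1 − ζ²) = 2π × 0.08380/√(1 − 0.00702) = 0.5284.
After n cycles, x_n/x₀ = e^(−nδ), so x_10 = 10.8 × e^(−10 × 0.5284) = 10.8 × 0.005073 = 0.05478 mm.

0.0548 mm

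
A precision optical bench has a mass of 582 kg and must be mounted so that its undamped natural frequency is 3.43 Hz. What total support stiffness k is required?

ω_n = 2πf_n = 2π × 3.43 = 21.55 rad/s.
k = m·ω_n² = 582 × 21.55² = 582 × 464.5 = 270300 N/m.

270000 N/m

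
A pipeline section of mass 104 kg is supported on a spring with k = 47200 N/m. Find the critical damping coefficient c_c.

c_c = 2√(k·m) = 2√(47200 × 104) = 2 × 2216 = 4431 N·s/m.

4430 N·s/m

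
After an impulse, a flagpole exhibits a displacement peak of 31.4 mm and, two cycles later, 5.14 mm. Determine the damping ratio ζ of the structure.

Logarithmic decrement δ = (1/n)·ln(x₀/x_n) = (1/2)·ln(31.4/5.14) = (1/2)·ln(6.109) = 0.9049.
ζ = δ/√(4π² + δ²) = 0.9049/√(39.48 + 0.819) = 0.9049/6.348 = 0.1425.

0.143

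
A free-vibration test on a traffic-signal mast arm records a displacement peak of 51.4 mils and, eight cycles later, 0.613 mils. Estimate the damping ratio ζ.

0.0878

Logarithmic decrement δ = (1/n)·ln(x₀/x_n) = (1/8)·ln(51.4/0.613) = (1/8)·ln(83.85) = 0.5536.
ζ = δ/√(4π² + δ²) = 0.5536/√(39.48 + 0.307) = 0.5536/6.308 = 0.08777.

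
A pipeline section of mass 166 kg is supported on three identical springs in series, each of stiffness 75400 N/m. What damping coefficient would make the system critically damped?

4090 N·s/m

Series springs: 1/k_eq = 3/75400, so k_eq = 75400/3 = 25130 N/m.
c_c = 2√(k_eq·m) = 2√(25130 × 166) = 2 × 2043 = 4085 N·s/m.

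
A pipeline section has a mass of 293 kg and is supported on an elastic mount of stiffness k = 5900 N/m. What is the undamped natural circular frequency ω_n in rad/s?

ω_n = √(k/m) = √(5900/293) = √20.14 = 4.487 rad/s.

4.49 rad/s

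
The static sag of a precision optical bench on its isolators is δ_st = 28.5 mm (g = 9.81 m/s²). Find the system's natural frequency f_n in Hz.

2.95 Hz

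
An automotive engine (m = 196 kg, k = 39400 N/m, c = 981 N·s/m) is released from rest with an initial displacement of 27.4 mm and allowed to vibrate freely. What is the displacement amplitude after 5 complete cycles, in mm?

0.0980 mm

ζ = c/(2√(km)) = 981/(2√(39400 × 196)) = 981/5558 = 0.1765.
Logarithmic decrement δ = 2πζ/√(1 − ζ²) = 2π × 0.1765/√(1 − 0.0312) = 1.127.
After n cycles, x_n/x₀ = e^(−nδ), so x_5 = 27.4 × e^(−5 × 1.127) = 27.4 × 0.003576 = 0.09797 mm.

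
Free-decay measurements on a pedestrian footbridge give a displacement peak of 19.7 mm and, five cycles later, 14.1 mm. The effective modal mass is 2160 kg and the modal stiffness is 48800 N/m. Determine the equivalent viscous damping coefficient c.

Logarithmic decrement δ = (1/n)·ln(x₀/x_n) = (1/5)·ln(19.7/14.1) = (1/5)·ln(1.397) = 0.06689.
ζ = δ/√(4π² + δ²) = 0.06689/√(39.48 + 0.00447) = 0.06689/6.284 = 0.01065.
c = ζ · 2√(km) = 0.01065 × 2√(48800 × 2160) = 0.01065 × 20530 = 218.6 N·s/m.

219 N·s/m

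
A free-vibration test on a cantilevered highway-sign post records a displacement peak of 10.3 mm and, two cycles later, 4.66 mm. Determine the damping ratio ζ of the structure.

Logarithmic decrement δ = (1/n)·ln(x₀/x_n) = (1/2)·ln(10.3/4.66) = (1/2)·ln(2.210) = 0.3966.
ζ = δ/√(4π² + δ²) = 0.3966/√(39.48 + 0.157) = 0.3966/6.296 = 0.06299.

0.0630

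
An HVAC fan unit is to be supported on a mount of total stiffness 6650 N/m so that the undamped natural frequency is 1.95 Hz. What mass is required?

44.3 kg

ω_n = 2πf_n = 2π × 1.95 = 12.25 rad/s.
m = k/ω_n² = 6650/12.25² = 6650/150.1 = 44.30 kg.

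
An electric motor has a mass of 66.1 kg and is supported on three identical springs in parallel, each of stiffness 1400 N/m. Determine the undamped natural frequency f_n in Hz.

1.27 Hz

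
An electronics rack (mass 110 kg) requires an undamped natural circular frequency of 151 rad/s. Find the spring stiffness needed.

2510000 N/m

k = m·ω_n² = 110 × 151.0² = 110 × 22800 = 2508000 N/m.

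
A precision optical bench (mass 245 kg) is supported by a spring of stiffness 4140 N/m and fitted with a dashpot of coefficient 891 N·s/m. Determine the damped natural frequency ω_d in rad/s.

3.69 rad/s

ω_n = √(k/m) = √(4140/245) = 4.111 rad/s.
Critical damping c_c = 2√(k·m) = 2√(4140 × 245) = 2014 N·s/m, so ζ = c/c_c = 891/2014 = 0.4423.
ω_d = ω_n√(1 − ζ²) = 4.111 × √(1 − 0.196) = 3.687 rad/s.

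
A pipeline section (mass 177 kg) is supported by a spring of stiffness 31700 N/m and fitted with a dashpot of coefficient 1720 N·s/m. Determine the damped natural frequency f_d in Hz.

1.98 Hz

ω_n = √(k/m) = √(31700/177) = 13.38 rad/s.
Critical damping c_c = 2√(k·m) = 2√(31700 × 177) = 4737 N·s/m, so ζ = c/c_c = 1720/4737 = 0.3631.
ω_d = ω_n√(1 − ζ²) = 13.38 × √(1 − 0.132) = 12.47 rad/s.
f_d = ω_d/(2π) = 1.985 Hz.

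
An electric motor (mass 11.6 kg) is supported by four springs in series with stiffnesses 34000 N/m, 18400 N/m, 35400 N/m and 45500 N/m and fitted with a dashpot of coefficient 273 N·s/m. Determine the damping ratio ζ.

Series springs: 1/k_eq = 1/34000 + 1/18400 + 1/35400 + 1/45500 = 0.0001340, so k_eq = 7463 N/m.
ω_n = √(k_eq/m) = √(7463/11.6) = 25.37 rad/s.
Critical damping c_c = 2√(k_eq·m) = 2√(7463 × 11.6) = 588.5 N·s/m, so ζ = c/c_c = 273/588.5 = 0.4639.

0.464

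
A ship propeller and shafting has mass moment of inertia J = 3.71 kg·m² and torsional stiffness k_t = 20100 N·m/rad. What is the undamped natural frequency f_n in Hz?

11.7 Hz

ω_n = √(k_t/J) = √(20100/3.71) = √5418 = 73.61 rad/s.
f_n = ω_n/(2π) = 73.61/6.283 = 11.71 Hz.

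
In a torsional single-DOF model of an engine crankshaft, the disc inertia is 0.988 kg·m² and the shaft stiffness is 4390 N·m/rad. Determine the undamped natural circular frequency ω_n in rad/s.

ω_n = √(k_t/J) = √(4390/0.988) = √4443 = 66.66 rad/s.

66.7 rad/s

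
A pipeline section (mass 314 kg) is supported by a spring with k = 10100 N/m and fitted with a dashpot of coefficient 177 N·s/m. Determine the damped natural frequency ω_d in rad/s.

ω_n = √(k/m) = √(10100/314) = 5.671 rad/s.
Critical damping c_c = 2√(k·m) = 2√(10100 × 314) = 3562 N·s/m, so ζ = c/c_c = 177/3562 = 0.04970.
ω_d = ω_n√(1 − ζ²) = 5.671 × √(1 − 0.00247) = 5.664 rad/s.

5.66 rad/s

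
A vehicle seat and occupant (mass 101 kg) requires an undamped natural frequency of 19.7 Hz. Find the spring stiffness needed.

ω_n = 2πf_n = 2π × 19.7 = 123.8 rad/s.
k = m·ω_n² = 101 × 123.8² = 101 × 15320 = 1547000 N/m.

1550000 N/m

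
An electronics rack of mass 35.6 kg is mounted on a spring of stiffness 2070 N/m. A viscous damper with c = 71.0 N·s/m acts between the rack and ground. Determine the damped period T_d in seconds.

ω_n = √(k/m) = √(2070/35.6) = 7.625 rad/s.
Critical damping c_c = 2√(k·m) = 2√(2070 × 35.6) = 542.9 N·s/m, so ζ = c/c_c = 71.0/542.9 = 0.1308.
ω_d = ω_n√(1 − ζ²) = 7.625 × √(1 − 0.0171) = 7.560 rad/s.
T_d = 2π/ω_d = 0.8311 s.

0.831 s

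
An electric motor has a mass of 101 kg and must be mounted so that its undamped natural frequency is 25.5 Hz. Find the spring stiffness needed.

2590000 N/m

ω_n = 2πf_n = 2π × 25.5 = 160.2 rad/s.
k = m·ω_n² = 101 × 160.2² = 101 × 25670 = 2593000 N/m.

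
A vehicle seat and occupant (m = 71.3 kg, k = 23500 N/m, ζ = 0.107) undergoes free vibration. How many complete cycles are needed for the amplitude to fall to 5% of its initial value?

Logarithmic decrement δ = 2πζ/√(1 − ζ²) = 2π × 0.1070/√(1 − 0.0114) = 0.6762.
x_n/x₀ = e^(−nδ) ≤ 0.05; take ln: n ≥ ln(1/0.05)/δ = 2.996/0.6762 = 4.430.
So 5 complete cycles are required.

5 cycles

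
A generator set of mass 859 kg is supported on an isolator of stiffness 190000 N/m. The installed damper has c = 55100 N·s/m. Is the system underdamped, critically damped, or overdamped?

overdamped

c_c = 2√(k·m) = 25550 N·s/m; ζ = c/c_c = 55100/25550 = 2.16.
Since ζ > 1 the system is overdamped.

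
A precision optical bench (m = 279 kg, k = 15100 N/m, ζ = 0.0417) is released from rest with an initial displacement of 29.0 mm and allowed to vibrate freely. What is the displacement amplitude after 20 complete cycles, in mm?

Logarithmic decrement δ = 2πζ/√(1 − ζ²) = 2π × 0.04170/√(1 − 0.00174) = 0.2622.
After n cycles, x_n/x₀ = e^(−nδ), so x_20 = 29.0 × e^(−20 × 0.2622) = 29.0 × 0.005275 = 0.1530 mm.

0.153 mm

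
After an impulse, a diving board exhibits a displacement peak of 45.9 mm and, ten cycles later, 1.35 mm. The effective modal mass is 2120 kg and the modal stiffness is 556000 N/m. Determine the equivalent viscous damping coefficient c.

3850 N·s/m

Logarithmic decrement δ = (1/n)·ln(x₀/x_n) = (1/10)·ln(45.9/1.35) = (1/10)·ln(34.00) = 0.3526.
ζ = δ/√(4π² + δ²) = 0.3526/√(39.48 + 0.124) = 0.3526/6.293 = 0.05604.
c = ζ · 2√(km) = 0.05604 × 2√(556000 × 2120) = 0.05604 × 68660 = 3848 N·s/m.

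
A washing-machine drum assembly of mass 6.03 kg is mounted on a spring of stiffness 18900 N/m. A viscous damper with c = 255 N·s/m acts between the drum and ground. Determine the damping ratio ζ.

0.378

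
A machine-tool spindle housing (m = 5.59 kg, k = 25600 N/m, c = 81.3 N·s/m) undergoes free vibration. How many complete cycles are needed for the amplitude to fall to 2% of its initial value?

ζ = c/(2√(km)) = 81.3/(2√(25600 × 5.59)) = 81.3/756.6 = 0.1075.
Logarithmic decrement δ = 2πζ/√(1 − ζ²) = 2π × 0.1075/√(1 − 0.0115) = 0.6791.
x_n/x₀ = e^(−nδ) ≤ 0.02; take ln: n ≥ ln(1/0.02)/δ = 3.912/0.6791 = 5.761.
So 6 complete cycles are required.

6 cycles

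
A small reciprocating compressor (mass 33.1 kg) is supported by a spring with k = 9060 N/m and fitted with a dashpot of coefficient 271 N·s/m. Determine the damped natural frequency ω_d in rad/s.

16.0 rad/s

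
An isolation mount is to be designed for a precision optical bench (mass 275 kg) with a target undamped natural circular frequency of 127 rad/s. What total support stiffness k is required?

k = m·ω_n² = 275 × 127.0² = 275 × 16130 = 4435000 N/m.

4440000 N/m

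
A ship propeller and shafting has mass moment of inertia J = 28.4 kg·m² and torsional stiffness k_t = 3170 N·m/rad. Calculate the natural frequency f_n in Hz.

1.68 Hz

ω_n = √(k_t/J) = √(3170/28.4) = √111.6 = 10.57 rad/s.
f_n = ω_n/(2π) = 10.57/6.283 = 1.681 Hz.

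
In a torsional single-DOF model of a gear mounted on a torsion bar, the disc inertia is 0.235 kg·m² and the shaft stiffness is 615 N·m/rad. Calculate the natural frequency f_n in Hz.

8.14 Hz

ω_n = √(k_t/J) = √(615/0.235) = √2617 = 51.16 rad/s.
f_n = ω_n/(2π) = 51.16/6.283 = 8.142 Hz.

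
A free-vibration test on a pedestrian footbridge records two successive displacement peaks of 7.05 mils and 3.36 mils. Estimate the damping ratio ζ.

0.117

Logarithmic decrement δ = (1/n)·ln(x₀/x_n) = (1/1)·ln(7.05/3.36) = (1/1)·ln(2.098) = 0.7411.
ζ = δ/√(4π² + δ²) = 0.7411/√(39.48 + 0.549) = 0.7411/6.327 = 0.1171.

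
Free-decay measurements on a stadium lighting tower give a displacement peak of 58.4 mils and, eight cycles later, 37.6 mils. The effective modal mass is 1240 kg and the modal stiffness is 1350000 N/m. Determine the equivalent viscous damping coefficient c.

717 N·s/m

Logarithmic decrement δ = (1/n)·ln(x₀/x_n) = (1/8)·ln(58.4/37.6) = (1/8)·ln(1.553) = 0.05504.
ζ = δ/√(4π² + δ²) = 0.05504/√(39.48 + 0.00303) = 0.05504/6.283 = 0.008759.
c = ζ · 2√(km) = 0.008759 × 2√(1350000 × 1240) = 0.008759 × 81830 = 716.8 N·s/m.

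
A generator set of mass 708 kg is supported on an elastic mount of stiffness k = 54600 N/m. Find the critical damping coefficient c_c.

12400 N·s/m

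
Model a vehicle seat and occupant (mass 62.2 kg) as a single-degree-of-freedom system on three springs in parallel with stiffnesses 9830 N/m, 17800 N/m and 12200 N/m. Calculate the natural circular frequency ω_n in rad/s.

25.3 rad/s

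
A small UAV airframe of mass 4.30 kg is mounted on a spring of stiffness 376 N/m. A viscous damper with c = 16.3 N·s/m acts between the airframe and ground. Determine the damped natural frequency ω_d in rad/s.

9.16 rad/s

ω_n = √(k/m) = √(376.0/4.30) = 9.351 rad/s.
Critical damping c_c = 2√(k·m) = 2√(376.0 × 4.30) = 80.42 N·s/m, so ζ = c/c_c = 16.3/80.42 = 0.2027.
ω_d = ω_n√(1 − ζ²) = 9.351 × √(1 − 0.0411) = 9.157 rad/s.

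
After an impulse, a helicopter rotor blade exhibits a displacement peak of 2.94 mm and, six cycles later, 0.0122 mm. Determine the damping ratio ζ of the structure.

0.144

Logarithmic decrement δ = (1/n)·ln(x₀/x_n) = (1/6)·ln(2.94/0.0122) = (1/6)·ln(241.0) = 0.9141.
ζ = δ/√(4π² + δ²) = 0.9141/√(39.48 + 0.836) = 0.9141/6.349 = 0.1440.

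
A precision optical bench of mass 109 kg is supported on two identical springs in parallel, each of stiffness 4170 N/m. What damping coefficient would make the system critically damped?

Parallel springs add: k_eq = 2 × 4170 = 8340 N/m.
c_c = 2√(k_eq·m) = 2√(8340 × 109) = 2 × 953.4 = 1907 N·s/m.

1910 N·s/m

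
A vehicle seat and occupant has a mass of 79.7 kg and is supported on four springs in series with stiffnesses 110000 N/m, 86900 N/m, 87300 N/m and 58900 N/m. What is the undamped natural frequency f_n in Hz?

Series springs: 1/k_eq = 1/110000 + 1/86900 + 1/87300 + 1/58900 = 4.903×10^-5, so k_eq = 20400 N/m.
ω_n = √(k_eq/m) = √(20400/79.7) = √255.9 = 16.00 rad/s.
f_n = ω_n/(2π) = 16.00/6.283 = 2.546 Hz.

2.55 Hz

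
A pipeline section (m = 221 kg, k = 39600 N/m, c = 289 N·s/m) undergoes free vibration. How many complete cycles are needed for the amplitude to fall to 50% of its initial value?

3 cycles

ζ = c/(2√(km)) = 289/(2√(39600 × 221)) = 289/5917 = 0.04885.
Logarithmic decrement δ = 2πζ/√(1 − ζ²) = 2π × 0.04885/√(1 − 0.00239) = 0.3073.
x_n/x₀ = e^(−nδ) ≤ 0.5; take ln: n ≥ ln(1/0.5)/δ = 0.6931/0.3073 = 2.256.
So 3 complete cycles are required.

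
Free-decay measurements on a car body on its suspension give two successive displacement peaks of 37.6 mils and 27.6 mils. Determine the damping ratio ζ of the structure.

0.0491

Logarithmic decrement δ = (1/n)·ln(x₀/x_n) = (1/1)·ln(37.6/27.6) = (1/1)·ln(1.362) = 0.3092.
ζ = δ/√(4π² + δ²) = 0.3092/√(39.48 + 0.0956) = 0.3092/6.291 = 0.04915.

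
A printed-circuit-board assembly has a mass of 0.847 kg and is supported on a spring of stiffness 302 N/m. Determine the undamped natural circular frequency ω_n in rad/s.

ω_n = √(k/m) = √(302.0/0.847) = √356.6 = 18.88 rad/s.

18.9 rad/s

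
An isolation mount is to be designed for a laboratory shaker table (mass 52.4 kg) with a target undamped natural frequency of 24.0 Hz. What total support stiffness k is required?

1190000 N/m

ω_n = 2πf_n = 2π × 24.0 = 150.8 rad/s.
k = m·ω_n² = 52.4 × 150.8² = 52.4 × 22740 = 1192000 N/m.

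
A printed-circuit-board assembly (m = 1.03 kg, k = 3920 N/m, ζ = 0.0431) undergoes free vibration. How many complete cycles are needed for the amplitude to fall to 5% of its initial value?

12 cycles

Logarithmic decrement δ = 2πζ/√(1 − ζ²) = 2π × 0.04310/√(1 − 0.00186) = 0.2711.
x_n/x₀ = e^(−nδ) ≤ 0.05; take ln: n ≥ ln(1/0.05)/δ = 2.996/0.2711 = 11.05.
So 12 complete cycles are required.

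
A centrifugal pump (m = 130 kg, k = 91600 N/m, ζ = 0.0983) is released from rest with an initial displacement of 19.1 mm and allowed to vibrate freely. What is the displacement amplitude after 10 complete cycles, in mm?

0.0385 mm

Logarithmic decrement δ = 2πζ/√(1 − ζ²) = 2π × 0.09830/√(1 − 0.00966) = 0.6206.
After n cycles, x_n/x₀ = e^(−nδ), so x_10 = 19.1 × e^(−10 × 0.6206) = 19.1 × 0.002016 = 0.03851 mm.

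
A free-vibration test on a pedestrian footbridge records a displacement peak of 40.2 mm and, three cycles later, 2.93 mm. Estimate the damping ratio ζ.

0.138

Logarithmic decrement δ = (1/n)·ln(x₀/x_n) = (1/3)·ln(40.2/2.93) = (1/3)·ln(13.72) = 0.8730.
ζ = δ/√(4π² + δ²) = 0.8730/√(39.48 + 0.762) = 0.8730/6.344 = 0.1376.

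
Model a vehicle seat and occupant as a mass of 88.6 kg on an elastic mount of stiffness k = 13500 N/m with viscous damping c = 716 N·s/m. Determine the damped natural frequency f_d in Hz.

1.86 Hz

ω_n = √(k/m) = √(13500/88.6) = 12.34 rad/s.
Critical damping c_c = 2√(k·m) = 2√(13500 × 88.6) = 2187 N·s/m, so ζ = c/c_c = 716/2187 = 0.3273.
ω_d = ω_n√(1 − ζ²) = 12.34 × √(1 − 0.107) = 11.66 rad/s.
f_d = ω_d/(2π) = 1.856 Hz.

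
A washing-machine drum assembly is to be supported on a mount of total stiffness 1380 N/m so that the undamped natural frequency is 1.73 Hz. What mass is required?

11.7 kg

ω_n = 2πf_n = 2π × 1.73 = 10.87 rad/s.
m = k/ω_n² = 1380/10.87² = 1380/118.2 = 11.68 kg.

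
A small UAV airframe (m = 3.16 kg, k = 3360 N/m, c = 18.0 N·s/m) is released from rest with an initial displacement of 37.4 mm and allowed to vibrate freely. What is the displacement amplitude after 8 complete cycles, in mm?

ζ = c/(2√(km)) = 18.0/(2√(3360 × 3.16)) = 18.0/206.1 = 0.08734.
Logarithmic decrement δ = 2πζ/√(1 − ζ²) = 2π × 0.08734/√(1 − 0.00763) = 0.5509.
After n cycles, x_n/x₀ = e^(−nδ), so x_8 = 37.4 × e^(−8 × 0.5509) = 37.4 × 0.01219 = 0.4559 mm.

0.456 mm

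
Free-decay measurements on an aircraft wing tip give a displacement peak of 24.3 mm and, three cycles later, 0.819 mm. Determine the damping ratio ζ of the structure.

Logarithmic decrement δ = (1/n)·ln(x₀/x_n) = (1/3)·ln(24.3/0.819) = (1/3)·ln(29.67) = 1.130.
ζ = δ/√(4π² + δ²) = 1.130/√(39.48 + 1.28) = 1.130/6.384 = 0.1770.

0.177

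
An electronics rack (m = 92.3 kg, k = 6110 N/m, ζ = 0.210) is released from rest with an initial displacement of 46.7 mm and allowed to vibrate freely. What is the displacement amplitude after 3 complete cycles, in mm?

Logarithmic decrement δ = 2πζ/√(1 − ζ²) = 2π × 0.2100/√(1 − 0.0441) = 1.350.
After n cycles, x_n/x₀ = e^(−nδ), so x_3 = 46.7 × e^(−3 × 1.350) = 46.7 × 0.01745 = 0.8147 mm.

0.815 mm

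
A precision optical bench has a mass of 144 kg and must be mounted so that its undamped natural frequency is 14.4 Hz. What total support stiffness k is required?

ω_n = 2πf_n = 2π × 14.4 = 90.48 rad/s.
k = m·ω_n² = 144 × 90.48² = 144 × 8186 = 1179000 N/m.

1180000 N/m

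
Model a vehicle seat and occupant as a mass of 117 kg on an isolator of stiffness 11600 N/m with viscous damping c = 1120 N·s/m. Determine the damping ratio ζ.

0.481

ω_n = √(k/m) = √(11600/117) = 9.957 rad/s.
Critical damping c_c = 2√(k·m) = 2√(11600 × 117) = 2330 N·s/m, so ζ = c/c_c = 1120/2330 = 0.4807.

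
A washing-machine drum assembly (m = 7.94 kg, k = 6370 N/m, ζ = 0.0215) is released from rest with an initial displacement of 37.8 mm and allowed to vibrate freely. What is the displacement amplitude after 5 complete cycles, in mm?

19.2 mm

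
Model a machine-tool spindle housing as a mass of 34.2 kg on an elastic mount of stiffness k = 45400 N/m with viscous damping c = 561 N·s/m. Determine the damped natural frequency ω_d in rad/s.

35.5 rad/s

ω_n = √(k/m) = √(45400/34.2) = 36.43 rad/s.
Critical damping c_c = 2√(k·m) = 2√(45400 × 34.2) = 2492 N·s/m, so ζ = c/c_c = 561/2492 = 0.2251.
ω_d = ω_n√(1 − ζ²) = 36.43 × √(1 − 0.0507) = 35.50 rad/s.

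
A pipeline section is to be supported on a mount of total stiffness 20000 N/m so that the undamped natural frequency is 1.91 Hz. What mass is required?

ω_n = 2πf_n = 2π × 1.91 = 12.00 rad/s.
m = k/ω_n² = 20000/12.00² = 20000/144.0 = 138.9 kg.

139 kg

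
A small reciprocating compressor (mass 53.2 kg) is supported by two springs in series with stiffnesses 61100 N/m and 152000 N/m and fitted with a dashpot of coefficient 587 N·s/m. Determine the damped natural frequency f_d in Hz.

Series springs: 1/k_eq = 1/61100 + 1/152000 = 2.295×10^-5, so k_eq = 43580 N/m.
ω_n = √(k_eq/m) = √(43580/53.2) = 28.62 rad/s.
Critical damping c_c = 2√(k_eq·m) = 2√(43580 × 53.2) = 3045 N·s/m, so ζ = c/c_c = 587/3045 = 0.1928.
ω_d = ω_n√(1 − ζ²) = 28.62 × √(1 − 0.0372) = 28.08 rad/s.
f_d = ω_d/(2π) = 4.470 Hz.

4.47 Hz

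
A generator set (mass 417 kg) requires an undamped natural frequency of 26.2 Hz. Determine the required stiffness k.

ω_n = 2πf_n = 2π × 26.2 = 164.6 rad/s.
k = m·ω_n² = 417 × 164.6² = 417 × 27100 = 11300000 N/m.

11300000 N/m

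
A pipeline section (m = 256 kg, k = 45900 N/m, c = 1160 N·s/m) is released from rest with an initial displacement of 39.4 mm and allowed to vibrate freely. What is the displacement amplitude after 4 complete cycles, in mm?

0.527 mm

ζ = c/(2√(km)) = 1160/(2√(45900 × 256)) = 1160/6856 = 0.1692.
Logarithmic decrement δ = 2πζ/√(1 − ζ²) = 2π × 0.1692/√(1 − 0.0286) = 1.079.
After n cycles, x_n/x₀ = e^(−nδ), so x_4 = 39.4 × e^(−4 × 1.079) = 39.4 × 0.01337 = 0.5268 mm.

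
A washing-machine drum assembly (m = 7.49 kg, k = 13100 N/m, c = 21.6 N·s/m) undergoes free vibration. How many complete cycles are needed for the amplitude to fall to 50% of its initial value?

4 cycles

ζ = c/(2√(km)) = 21.6/(2√(13100 × 7.49)) = 21.6/626.5 = 0.03448.
Logarithmic decrement δ = 2πζ/√(1 − ζ²) = 2π × 0.03448/√(1 − 0.00119) = 0.2168.
x_n/x₀ = e^(−nδ) ≤ 0.5; take ln: n ≥ ln(1/0.5)/δ = 0.6931/0.2168 = 3.198.
So 4 complete cycles are required.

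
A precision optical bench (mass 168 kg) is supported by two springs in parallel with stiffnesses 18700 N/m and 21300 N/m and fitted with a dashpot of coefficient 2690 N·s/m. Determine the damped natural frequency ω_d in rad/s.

Parallel springs add: k_eq = 18700 + 21300 = 40000 N/m.
ω_n = √(k_eq/m) = √(40000/168) = 15.43 rad/s.
Critical damping c_c = 2√(k_eq·m) = 2√(40000 × 168) = 5185 N·s/m, so ζ = c/c_c = 2690/5185 = 0.5188.
ω_d = ω_n√(1 − ζ²) = 15.43 × √(1 − 0.269) = 13.19 rad/s.

13.2 rad/s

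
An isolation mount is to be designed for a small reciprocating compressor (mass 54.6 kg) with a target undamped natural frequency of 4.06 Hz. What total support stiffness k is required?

35500 N/m

ω_n = 2πf_n = 2π × 4.06 = 25.51 rad/s.
k = m·ω_n² = 54.6 × 25.51² = 54.6 × 650.7 = 35530 N/m.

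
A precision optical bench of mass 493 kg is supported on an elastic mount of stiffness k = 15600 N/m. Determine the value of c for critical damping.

5550 N·s/m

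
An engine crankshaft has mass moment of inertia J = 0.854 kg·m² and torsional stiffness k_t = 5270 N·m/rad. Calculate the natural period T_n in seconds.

ω_n = √(k_t/J) = √(5270/0.854) = √6171 = 78.56 rad/s.
T_n = 2π/ω_n = 6.283/78.56 = 0.07998 s.

0.0800 s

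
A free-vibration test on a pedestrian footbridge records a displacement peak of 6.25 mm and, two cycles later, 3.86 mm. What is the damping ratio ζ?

Logarithmic decrement δ = (1/n)·ln(x₀/x_n) = (1/2)·ln(6.25/3.86) = (1/2)·ln(1.619) = 0.2410.
ζ = δ/√(4π² + δ²) = 0.2410/√(39.48 + 0.0581) = 0.2410/6.288 = 0.03832.

0.0383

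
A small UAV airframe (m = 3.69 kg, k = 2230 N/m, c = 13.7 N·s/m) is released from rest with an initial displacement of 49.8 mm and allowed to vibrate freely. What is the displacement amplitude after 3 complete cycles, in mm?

ζ = c/(2√(km)) = 13.7/(2√(2230 × 3.69)) = 13.7/181.4 = 0.07551.
Logarithmic decrement δ = 2πζ/√(1 − ζ²) = 2π × 0.07551/√(1 − 0.00570) = 0.4758.
After n cycles, x_n/x₀ = e^(−nδ), so x_3 = 49.8 × e^(−3 × 0.4758) = 49.8 × 0.2399 = 11.95 mm.

11.9 mm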